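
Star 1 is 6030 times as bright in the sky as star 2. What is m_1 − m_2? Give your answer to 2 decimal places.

Pogson: Δm = −2.5 log₁₀(ratio) = −2.5 log₁₀(6030) = −2.5 × 3.7803 = -9.451
Star 1 is brighter, so it has the smaller magnitude: the difference is negative.

m_1 − m_2 ≈ -9.45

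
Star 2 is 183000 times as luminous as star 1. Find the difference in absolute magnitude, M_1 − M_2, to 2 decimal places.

M_1 − M_2 ≈ 13.16

Pogson: ΔM = −2.5 log₁₀(ratio) = −2.5 log₁₀(183000) = −2.5 × 5.2625 = -13.156
Star 2 is brighter so has the smaller magnitude: M_1 − M_2 is positive.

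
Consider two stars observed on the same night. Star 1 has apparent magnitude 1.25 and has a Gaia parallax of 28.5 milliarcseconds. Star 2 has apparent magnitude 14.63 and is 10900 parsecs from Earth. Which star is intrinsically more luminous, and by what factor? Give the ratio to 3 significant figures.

Star 1: p = 28.5 mas = 0.0285″ → d = 1/p = 35.09 pc
Star 1: M = m − 5 log₁₀ d + 5 = 1.25 − 5·1.5452 + 5 = -1.476
Star 2: M = m − 5 log₁₀ d + 5 = 14.63 − 5·4.0374 + 5 = -0.557
ΔM = M_1 − M_2 = -1.476 − (-0.557) = -0.919; smaller M is more luminous → Star 1.
L ratio = 10^(0.4 |ΔM|) = 10^0.367 = 2.331

Star 1 is more luminous, by a factor of 2.33.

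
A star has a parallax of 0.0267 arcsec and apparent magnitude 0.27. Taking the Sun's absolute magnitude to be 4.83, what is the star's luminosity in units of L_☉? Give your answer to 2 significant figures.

L/L_☉ ≈ 940

d = 1/p = 1/0.0267″ = 37.45 pc
M = m − 5 log₁₀ d + 5 = 0.27 − 5·1.5735 + 5 = -2.597
M − M_☉ = -2.597 − 4.83 = -7.427
L/L_☉ = 10^(−0.4 × -7.427) = 935.4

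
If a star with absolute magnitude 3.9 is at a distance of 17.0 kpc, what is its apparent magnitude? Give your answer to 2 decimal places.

d = 17.0 kpc = 17000 pc
m = M + 5 log₁₀ d − 5 = 3.9 + 5·4.2304 − 5 = 20.052

m ≈ 20.05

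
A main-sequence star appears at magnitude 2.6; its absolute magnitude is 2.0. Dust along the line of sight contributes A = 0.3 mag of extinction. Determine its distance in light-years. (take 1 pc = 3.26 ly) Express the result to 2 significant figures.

d ≈ 37 ly

m − M = 5 log₁₀(d/10 pc) + A  ⇒  2.6 − (2.0) − 0.3 = 5 log₁₀(d/10)
0.300 = 5 log₁₀(d/10)
log₁₀ d = (m − M − A)/5 + 1 = 1.0600
d = 10^1.0600 = 11.48 pc
= 37.43 ly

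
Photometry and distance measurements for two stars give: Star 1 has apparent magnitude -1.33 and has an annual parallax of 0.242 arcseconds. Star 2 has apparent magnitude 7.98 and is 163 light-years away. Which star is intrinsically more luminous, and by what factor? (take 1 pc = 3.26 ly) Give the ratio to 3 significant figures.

Star 1: d = 1/p = 1/0.242″ = 4.132 pc
Star 1: M = m − 5 log₁₀ d + 5 = -1.33 − 5·0.6162 + 5 = 0.589
Star 2: d = 163 ly / 3.26 = 50.00 pc
Star 2: M = m − 5 log₁₀ d + 5 = 7.98 − 5·1.6990 + 5 = 4.485
ΔM = M_1 − M_2 = 0.589 − (4.485) = -3.896; smaller M is more luminous → Star 1.
L ratio = 10^(0.4 |ΔM|) = 10^1.558 = 36.18

Star 1 is more luminous, by a factor of 36.2.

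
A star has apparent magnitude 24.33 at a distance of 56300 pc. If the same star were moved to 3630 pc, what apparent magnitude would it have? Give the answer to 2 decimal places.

m ≈ 18.38

Flux ∝ 1/d², so Δm = 5 log₁₀(d₂/d₁) = 5 log₁₀(3630/56300) = -5.953
m₂ = m₁ + Δm = 24.33 + (-5.953) = 18.377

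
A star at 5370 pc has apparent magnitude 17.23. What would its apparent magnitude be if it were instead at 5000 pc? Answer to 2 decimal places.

Flux ∝ 1/d², so Δm = 5 log₁₀(d₂/d₁) = 5 log₁₀(5000/5370) = -0.155
m₂ = m₁ + Δm = 17.23 + (-0.155) = 17.075

m ≈ 17.07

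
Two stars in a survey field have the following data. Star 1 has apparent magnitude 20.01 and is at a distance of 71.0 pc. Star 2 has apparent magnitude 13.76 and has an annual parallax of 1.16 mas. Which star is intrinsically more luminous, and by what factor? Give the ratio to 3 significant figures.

Star 2 is more luminous, by a factor of 46600.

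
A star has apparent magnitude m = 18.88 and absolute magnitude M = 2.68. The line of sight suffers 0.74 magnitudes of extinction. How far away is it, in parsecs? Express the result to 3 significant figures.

m − M = 5 log₁₀(d/10 pc) + A  ⇒  18.88 − (2.68) − 0.74 = 5 log₁₀(d/10)
15.460 = 5 log₁₀(d/10)
log₁₀ d = (m − M − A)/5 + 1 = 4.0920
d = 10^4.0920 = 12360 pc

d ≈ 12400 pc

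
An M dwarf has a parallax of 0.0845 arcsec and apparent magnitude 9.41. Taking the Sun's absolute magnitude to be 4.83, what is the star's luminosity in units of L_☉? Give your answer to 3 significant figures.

d = 1/p = 1/0.0845″ = 11.83 pc
M = m − 5 log₁₀ d + 5 = 9.41 − 5·1.0731 + 5 = 9.044
M − M_☉ = 9.044 − 4.83 = 4.214
L/L_☉ = 10^(−0.4 × 4.214) = 0.02062

L/L_☉ ≈ 0.0206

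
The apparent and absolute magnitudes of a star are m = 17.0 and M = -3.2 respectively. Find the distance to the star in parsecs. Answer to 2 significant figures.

μ = m − M = 20.200
m − M = 5 log₁₀ d − 5
log₁₀ d = (m − M)/5 + 1 = 5.0400
d = 10^5.0400 = 109600 pc

d ≈ 110000 pc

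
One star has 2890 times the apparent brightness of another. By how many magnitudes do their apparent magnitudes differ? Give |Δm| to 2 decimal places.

|Δm| ≈ 8.65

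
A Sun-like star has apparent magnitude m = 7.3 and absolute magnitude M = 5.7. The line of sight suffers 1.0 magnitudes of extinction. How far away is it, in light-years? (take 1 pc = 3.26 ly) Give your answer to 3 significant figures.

m − M = 5 log₁₀(d/10 pc) + A  ⇒  7.3 − (5.7) − 1.0 = 5 log₁₀(d/10)
0.600 = 5 log₁₀(d/10)
log₁₀ d = (m − M − A)/5 + 1 = 1.1200
d = 10^1.1200 = 13.18 pc
= 42.98 ly

d ≈ 43.0 ly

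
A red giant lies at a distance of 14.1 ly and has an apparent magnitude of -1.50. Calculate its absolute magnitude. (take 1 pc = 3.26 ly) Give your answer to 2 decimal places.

d = 14.1 ly / 3.26 = 4.325 pc
5 log₁₀(d/10 pc) = 5 log₁₀(4.325) − 5 = -1.820
M = m − 5 log₁₀(d/10) = -1.50 + 1.820 = 0.320

M ≈ 0.32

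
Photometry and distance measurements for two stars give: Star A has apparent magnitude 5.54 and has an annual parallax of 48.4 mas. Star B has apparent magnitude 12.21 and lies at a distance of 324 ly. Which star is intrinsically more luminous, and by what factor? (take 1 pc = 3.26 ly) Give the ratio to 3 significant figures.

Star A is more luminous, by a factor of 20.1.

Star A: p = 48.4 mas = 0.0484″ → d = 1/p = 20.66 pc
Star A: M = m − 5 log₁₀ d + 5 = 5.54 − 5·1.3152 + 5 = 3.964
Star B: d = 324 ly / 3.26 = 99.39 pc
Star B: M = m − 5 log₁₀ d + 5 = 12.21 − 5·1.9973 + 5 = 7.223
ΔM = M_A − M_B = 3.964 − (7.223) = -3.259; smaller M is more luminous → Star A.
L ratio = 10^(0.4 |ΔM|) = 10^1.304 = 20.12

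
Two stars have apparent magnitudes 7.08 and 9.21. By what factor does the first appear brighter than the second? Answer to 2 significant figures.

7.1

Magnitude difference = -2.13
Flux ratio = 10^(−0.4 Δm) = 10^(−0.4 × -2.13) = 10^0.852 = 7.112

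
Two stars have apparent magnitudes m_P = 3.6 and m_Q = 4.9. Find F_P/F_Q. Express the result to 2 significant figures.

F_P/F_Q ≈ 3.3

Magnitude difference = -1.3
Flux ratio = 10^(−0.4 Δm) = 10^(−0.4 × -1.3) = 10^0.520 = 3.311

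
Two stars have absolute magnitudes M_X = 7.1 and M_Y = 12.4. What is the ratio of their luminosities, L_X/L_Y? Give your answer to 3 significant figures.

L_X/L_Y ≈ 132

ΔM = M_X − M_Y = -5.3
L_X/L_Y = 10^(−0.4 ΔM) = 10^2.120 = 131.8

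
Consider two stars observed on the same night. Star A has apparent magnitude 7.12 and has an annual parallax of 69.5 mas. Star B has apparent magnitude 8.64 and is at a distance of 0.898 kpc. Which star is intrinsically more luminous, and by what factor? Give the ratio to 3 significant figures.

Star B is more luminous, by a factor of 961.

Star A: p = 69.5 mas = 0.0695″ → d = 1/p = 14.39 pc
Star A: M = m − 5 log₁₀ d + 5 = 7.12 − 5·1.1580 + 5 = 6.330
Star B: d = 0.898 kpc = 898.0 pc
Star B: M = m − 5 log₁₀ d + 5 = 8.64 − 5·2.9533 + 5 = -1.126
ΔM = M_A − M_B = 6.330 − (-1.126) = 7.456; smaller M is more luminous → Star B.
L ratio = 10^(0.4 |ΔM|) = 10^2.983 = 960.6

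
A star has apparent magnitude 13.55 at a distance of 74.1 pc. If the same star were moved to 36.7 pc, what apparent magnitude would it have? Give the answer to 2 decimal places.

Flux ∝ 1/d², so Δm = 5 log₁₀(d₂/d₁) = 5 log₁₀(36.7/74.1) = -1.526
m₂ = m₁ + Δm = 13.55 + (-1.526) = 12.024

m ≈ 12.02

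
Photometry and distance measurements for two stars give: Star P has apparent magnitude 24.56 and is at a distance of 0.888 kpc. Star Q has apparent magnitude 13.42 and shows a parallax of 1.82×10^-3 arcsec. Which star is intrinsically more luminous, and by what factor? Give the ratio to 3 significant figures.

Star Q is more luminous, by a factor of 10900.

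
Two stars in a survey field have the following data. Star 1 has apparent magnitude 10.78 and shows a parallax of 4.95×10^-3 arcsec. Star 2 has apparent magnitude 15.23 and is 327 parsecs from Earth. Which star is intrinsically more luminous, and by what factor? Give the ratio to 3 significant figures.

Star 1: d = 1/p = 1/4.95×10^-3″ = 202.0 pc
Star 1: M = m − 5 log₁₀ d + 5 = 10.78 − 5·2.3054 + 5 = 4.253
Star 2: M = m − 5 log₁₀ d + 5 = 15.23 − 5·2.5145 + 5 = 7.657
ΔM = M_1 − M_2 = 4.253 − (7.657) = -3.404; smaller M is more luminous → Star 1.
L ratio = 10^(0.4 |ΔM|) = 10^1.362 = 23.00

Star 1 is more luminous, by a factor of 23.0.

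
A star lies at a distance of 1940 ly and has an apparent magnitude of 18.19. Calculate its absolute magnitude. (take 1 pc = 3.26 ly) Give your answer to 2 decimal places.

M ≈ 9.32

d = 1940 ly / 3.26 = 595.1 pc
5 log₁₀(d/10 pc) = 5 log₁₀(595.1) − 5 = 8.873
M = m − 5 log₁₀(d/10) = 18.19 − 8.873 = 9.317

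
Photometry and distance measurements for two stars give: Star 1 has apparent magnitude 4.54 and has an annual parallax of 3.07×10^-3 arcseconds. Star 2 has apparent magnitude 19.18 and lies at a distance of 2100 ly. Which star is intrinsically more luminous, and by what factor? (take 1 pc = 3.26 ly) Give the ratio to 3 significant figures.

Star 1: d = 1/p = 1/3.07×10^-3″ = 325.7 pc
Star 1: M = m − 5 log₁₀ d + 5 = 4.54 − 5·2.5129 + 5 = -3.024
Star 2: d = 2100 ly / 3.26 = 644.2 pc
Star 2: M = m − 5 log₁₀ d + 5 = 19.18 − 5·2.8090 + 5 = 10.135
ΔM = M_1 − M_2 = -3.024 − (10.135) = -13.159; smaller M is more luminous → Star 1.
L ratio = 10^(0.4 |ΔM|) = 10^5.264 = 183500

Star 1 is more luminous, by a factor of 184000.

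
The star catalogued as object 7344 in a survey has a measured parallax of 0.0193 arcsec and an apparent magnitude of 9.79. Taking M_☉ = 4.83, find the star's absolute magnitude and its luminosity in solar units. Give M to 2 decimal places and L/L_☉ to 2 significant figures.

d = 1/p = 1/0.0193″ = 51.81 pc
M = m − 5 log₁₀ d + 5 = 9.79 − 5·1.7144 + 5 = 6.218
M − M_☉ = 6.218 − 4.83 = 1.388
L/L_☉ = 10^(−0.4 × 1.388) = 0.2785

M ≈ 6.22; L/L_☉ ≈ 0.28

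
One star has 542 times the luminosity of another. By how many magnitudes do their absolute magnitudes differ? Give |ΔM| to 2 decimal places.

|ΔM| ≈ 6.83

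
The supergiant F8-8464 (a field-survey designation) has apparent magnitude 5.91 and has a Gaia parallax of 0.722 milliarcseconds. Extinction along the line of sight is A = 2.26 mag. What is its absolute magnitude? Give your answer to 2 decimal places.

p = 0.722 mas = 7.22×10^-4″ → d = 1/p = 1385 pc
5 log₁₀(d/10 pc) = 5 log₁₀(1385) − 5 = 10.707
M = m − 5 log₁₀(d/10) − A = 5.91 − 10.707 − 2.26 = -7.057

M ≈ -7.06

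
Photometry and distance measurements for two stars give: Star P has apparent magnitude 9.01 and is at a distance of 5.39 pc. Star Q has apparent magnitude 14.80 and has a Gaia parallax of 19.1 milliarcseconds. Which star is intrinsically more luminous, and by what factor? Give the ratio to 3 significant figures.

Star P: M = m − 5 log₁₀ d + 5 = 9.01 − 5·0.7316 + 5 = 10.352
Star Q: p = 19.1 mas = 0.0191″ → d = 1/p = 52.36 pc
Star Q: M = m − 5 log₁₀ d + 5 = 14.80 − 5·1.7190 + 5 = 11.205
ΔM = M_P − M_Q = 10.352 − (11.205) = -0.853; smaller M is more luminous → Star P.
L ratio = 10^(0.4 |ΔM|) = 10^0.341 = 2.194

Star P is more luminous, by a factor of 2.19.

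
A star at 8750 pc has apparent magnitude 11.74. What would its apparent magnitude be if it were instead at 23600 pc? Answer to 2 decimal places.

m ≈ 13.89

Flux ∝ 1/d², so Δm = 5 log₁₀(d₂/d₁) = 5 log₁₀(23600/8750) = 2.155
m₂ = m₁ + Δm = 11.74 + (2.155) = 13.895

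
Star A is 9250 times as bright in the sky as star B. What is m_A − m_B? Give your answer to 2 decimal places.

Pogson: Δm = −2.5 log₁₀(ratio) = −2.5 log₁₀(9250) = −2.5 × 3.9661 = -9.915
Star A is brighter, so it has the smaller magnitude: the difference is negative.

m_A − m_B ≈ -9.92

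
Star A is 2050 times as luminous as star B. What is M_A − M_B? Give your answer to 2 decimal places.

M_A − M_B ≈ -8.28

Pogson: ΔM = −2.5 log₁₀(ratio) = −2.5 log₁₀(2050) = −2.5 × 3.3118 = -8.279
Star A is brighter, so it has the smaller magnitude: the difference is negative.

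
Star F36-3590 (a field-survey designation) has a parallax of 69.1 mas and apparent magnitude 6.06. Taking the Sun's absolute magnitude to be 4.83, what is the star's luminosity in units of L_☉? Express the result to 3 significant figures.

L/L_☉ ≈ 0.675

d = 1/p = 1000/69.1 mas = 14.47 pc
M = m − 5 log₁₀ d + 5 = 6.06 − 5·1.1605 + 5 = 5.257
M − M_☉ = 5.257 − 4.83 = 0.427
L/L_☉ = 10^(−0.4 × 0.427) = 0.6746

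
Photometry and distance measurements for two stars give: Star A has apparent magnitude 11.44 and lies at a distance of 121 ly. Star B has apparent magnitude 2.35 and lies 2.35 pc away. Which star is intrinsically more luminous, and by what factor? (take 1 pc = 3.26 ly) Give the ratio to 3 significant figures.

Star B is more luminous, by a factor of 17.3.

Star A: d = 121 ly / 3.26 = 37.12 pc
Star A: M = m − 5 log₁₀ d + 5 = 11.44 − 5·1.5696 + 5 = 8.592
Star B: M = m − 5 log₁₀ d + 5 = 2.35 − 5·0.3711 + 5 = 5.495
ΔM = M_A − M_B = 8.592 − (5.495) = 3.098; smaller M is more luminous → Star B.
L ratio = 10^(0.4 |ΔM|) = 10^1.239 = 17.34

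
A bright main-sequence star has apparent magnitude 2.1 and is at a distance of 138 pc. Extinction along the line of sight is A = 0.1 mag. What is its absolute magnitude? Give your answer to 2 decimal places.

5 log₁₀(d/10 pc) = 5 log₁₀(138.0) − 5 = 5.699
M = m − 5 log₁₀(d/10) − A = 2.1 − 5.699 − 0.1 = -3.699

M ≈ -3.70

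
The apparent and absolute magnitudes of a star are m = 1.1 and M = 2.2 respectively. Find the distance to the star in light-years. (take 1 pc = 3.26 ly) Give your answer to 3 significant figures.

Distance modulus: m − M = 1.1 − (2.2) = -1.100
m − M = 5 log₁₀ d − 5
log₁₀ d = (m − M)/5 + 1 = 0.7800
d = 10^0.7800 = 6.026 pc
= 19.64 ly

d ≈ 19.6 ly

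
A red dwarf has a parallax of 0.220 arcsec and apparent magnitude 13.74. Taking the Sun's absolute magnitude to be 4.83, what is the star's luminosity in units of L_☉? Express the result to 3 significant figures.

L/L_☉ ≈ 5.64×10^-5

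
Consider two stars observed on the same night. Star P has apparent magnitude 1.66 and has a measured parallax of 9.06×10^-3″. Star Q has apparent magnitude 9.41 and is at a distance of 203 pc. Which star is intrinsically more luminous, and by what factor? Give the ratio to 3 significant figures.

Star P is more luminous, by a factor of 372.

Star P: d = 1/p = 1/9.06×10^-3″ = 110.4 pc
Star P: M = m − 5 log₁₀ d + 5 = 1.66 − 5·2.0429 + 5 = -3.554
Star Q: M = m − 5 log₁₀ d + 5 = 9.41 − 5·2.3075 + 5 = 2.873
ΔM = M_P − M_Q = -3.554 − (2.873) = -6.427; smaller M is more luminous → Star P.
L ratio = 10^(0.4 |ΔM|) = 10^2.571 = 372.2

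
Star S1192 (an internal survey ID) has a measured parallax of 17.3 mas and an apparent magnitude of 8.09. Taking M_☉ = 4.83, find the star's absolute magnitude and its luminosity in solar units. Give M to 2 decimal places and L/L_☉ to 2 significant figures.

M ≈ 4.28; L/L_☉ ≈ 1.7

d = 1/p = 1000/17.3 mas = 57.80 pc
M = m − 5 log₁₀ d + 5 = 8.09 − 5·1.7620 + 5 = 4.280
M − M_☉ = 4.280 − 4.83 = -0.550
L/L_☉ = 10^(−0.4 × -0.550) = 1.659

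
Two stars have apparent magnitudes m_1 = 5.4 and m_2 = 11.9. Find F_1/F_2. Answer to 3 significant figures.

Magnitude difference = -6.5
Flux ratio = 10^(−0.4 Δm) = 10^(−0.4 × -6.5) = 10^2.600 = 398.1

F_1/F_2 ≈ 398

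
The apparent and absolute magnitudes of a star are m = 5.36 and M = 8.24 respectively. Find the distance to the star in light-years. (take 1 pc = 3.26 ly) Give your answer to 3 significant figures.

d ≈ 8.65 ly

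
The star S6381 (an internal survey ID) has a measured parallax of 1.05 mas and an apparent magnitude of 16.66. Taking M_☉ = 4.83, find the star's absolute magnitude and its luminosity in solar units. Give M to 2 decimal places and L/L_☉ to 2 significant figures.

M ≈ 6.77; L/L_☉ ≈ 0.17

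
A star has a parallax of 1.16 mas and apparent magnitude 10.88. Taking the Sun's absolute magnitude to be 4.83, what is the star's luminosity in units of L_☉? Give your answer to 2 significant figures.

L/L_☉ ≈ 28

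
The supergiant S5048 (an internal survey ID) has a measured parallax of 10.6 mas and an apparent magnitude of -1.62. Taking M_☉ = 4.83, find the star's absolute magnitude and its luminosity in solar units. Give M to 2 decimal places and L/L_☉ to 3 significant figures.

M ≈ -6.49; L/L_☉ ≈ 33800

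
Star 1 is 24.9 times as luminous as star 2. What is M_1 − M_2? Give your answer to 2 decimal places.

M_1 − M_2 ≈ -3.49

Pogson: ΔM = −2.5 log₁₀(ratio) = −2.5 log₁₀(24.9) = −2.5 × 1.3962 = -3.490
Star 1 is brighter, so it has the smaller magnitude: the difference is negative.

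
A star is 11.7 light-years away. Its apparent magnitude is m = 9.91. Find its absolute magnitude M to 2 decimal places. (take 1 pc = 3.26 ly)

d = 11.7 ly / 3.26 = 3.589 pc
5 log₁₀(d/10 pc) = 5 log₁₀(3.589) − 5 = -2.225
M = m − 5 log₁₀(d/10) = 9.91 + 2.225 = 12.135

M ≈ 12.14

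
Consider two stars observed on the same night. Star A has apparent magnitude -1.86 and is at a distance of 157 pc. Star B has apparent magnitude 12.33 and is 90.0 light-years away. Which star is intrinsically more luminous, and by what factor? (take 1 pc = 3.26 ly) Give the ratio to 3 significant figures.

Star A is more luminous, by a factor of 1.53×10^7.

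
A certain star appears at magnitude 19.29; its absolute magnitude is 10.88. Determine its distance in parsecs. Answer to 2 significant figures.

d ≈ 480 pc

μ = m − M = 8.410
m − M = 5 log₁₀ d − 5
log₁₀ d = (m − M)/5 + 1 = 2.6820
d = 10^2.6820 = 480.8 pc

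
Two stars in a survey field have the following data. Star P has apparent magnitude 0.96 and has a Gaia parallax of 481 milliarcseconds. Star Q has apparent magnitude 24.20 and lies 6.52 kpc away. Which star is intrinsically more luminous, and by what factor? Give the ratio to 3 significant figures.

Star P: p = 481 mas = 0.481″ → d = 1/p = 2.079 pc
Star P: M = m − 5 log₁₀ d + 5 = 0.96 − 5·0.3179 + 5 = 4.371
Star Q: d = 6.52 kpc = 6520 pc
Star Q: M = m − 5 log₁₀ d + 5 = 24.20 − 5·3.8142 + 5 = 10.129
ΔM = M_P − M_Q = 4.371 − (10.129) = -5.758; smaller M is more luminous → Star P.
L ratio = 10^(0.4 |ΔM|) = 10^2.303 = 201.0

Star P is more luminous, by a factor of 201.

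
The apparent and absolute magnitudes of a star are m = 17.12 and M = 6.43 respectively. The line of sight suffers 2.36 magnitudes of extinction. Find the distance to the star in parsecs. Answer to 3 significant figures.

d ≈ 463 pc

m − M = 5 log₁₀(d/10 pc) + A  ⇒  17.12 − (6.43) − 2.36 = 5 log₁₀(d/10)
8.330 = 5 log₁₀(d/10)
log₁₀ d = (m − M − A)/5 + 1 = 2.6660
d = 10^2.6660 = 463.4 pc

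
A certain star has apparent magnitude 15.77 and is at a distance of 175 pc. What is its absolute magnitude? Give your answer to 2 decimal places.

M ≈ 9.55

5 log₁₀(d/10 pc) = 5 log₁₀(175.0) − 5 = 6.215
M = m − 5 log₁₀(d/10) = 15.77 − 6.215 = 9.555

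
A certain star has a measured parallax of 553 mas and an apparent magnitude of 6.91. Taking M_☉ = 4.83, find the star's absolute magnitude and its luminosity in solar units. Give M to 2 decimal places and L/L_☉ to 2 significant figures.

M ≈ 10.62; L/L_☉ ≈ 4.8×10^-3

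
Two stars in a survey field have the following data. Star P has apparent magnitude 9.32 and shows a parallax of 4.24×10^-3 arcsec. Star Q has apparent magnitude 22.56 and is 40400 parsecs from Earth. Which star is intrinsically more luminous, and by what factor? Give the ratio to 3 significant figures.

Star P: d = 1/p = 1/4.24×10^-3″ = 235.8 pc
Star P: M = m − 5 log₁₀ d + 5 = 9.32 − 5·2.3726 + 5 = 2.457
Star Q: M = m − 5 log₁₀ d + 5 = 22.56 − 5·4.6064 + 5 = 4.528
ΔM = M_P − M_Q = 2.457 − (4.528) = -2.071; smaller M is more luminous → Star P.
L ratio = 10^(0.4 |ΔM|) = 10^0.829 = 6.738

Star P is more luminous, by a factor of 6.74.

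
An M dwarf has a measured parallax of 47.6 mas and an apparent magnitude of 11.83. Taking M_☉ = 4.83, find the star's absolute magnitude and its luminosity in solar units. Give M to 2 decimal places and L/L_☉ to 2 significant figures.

d = 1/p = 1000/47.6 mas = 21.01 pc
M = m − 5 log₁₀ d + 5 = 11.83 − 5·1.3224 + 5 = 10.218
M − M_☉ = 10.218 − 4.83 = 5.388
L/L_☉ = 10^(−0.4 × 5.388) = 6.995×10^-3

M ≈ 10.22; L/L_☉ ≈ 7.0×10^-3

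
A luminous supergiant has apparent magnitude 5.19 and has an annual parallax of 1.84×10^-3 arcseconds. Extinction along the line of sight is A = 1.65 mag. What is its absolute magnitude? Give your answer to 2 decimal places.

M ≈ -5.14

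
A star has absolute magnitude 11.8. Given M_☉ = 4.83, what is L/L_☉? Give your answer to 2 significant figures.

M − M_☉ = 11.8 − 4.83 = 6.970
L/L_☉ = 10^(−0.4 (M − M_☉)) = 10^-2.788 = 1.629×10^-3

L/L_☉ ≈ 1.6×10^-3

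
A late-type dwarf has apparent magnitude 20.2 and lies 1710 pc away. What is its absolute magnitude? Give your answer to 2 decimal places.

5 log₁₀(d/10 pc) = 5 log₁₀(1710) − 5 = 11.165
M = m − 5 log₁₀(d/10) = 20.2 − 11.165 = 9.035

M ≈ 9.04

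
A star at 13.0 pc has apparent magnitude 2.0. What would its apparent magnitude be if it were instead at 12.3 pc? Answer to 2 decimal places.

m ≈ 1.88

Flux ∝ 1/d², so Δm = 5 log₁₀(d₂/d₁) = 5 log₁₀(12.3/13.0) = -0.120
m₂ = m₁ + Δm = 2.0 + (-0.120) = 1.880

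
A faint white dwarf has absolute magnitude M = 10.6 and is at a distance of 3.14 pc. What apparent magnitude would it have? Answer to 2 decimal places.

m = M + 5 log₁₀ d − 5 = 10.6 + 5·0.4969 − 5 = 8.085

m ≈ 8.08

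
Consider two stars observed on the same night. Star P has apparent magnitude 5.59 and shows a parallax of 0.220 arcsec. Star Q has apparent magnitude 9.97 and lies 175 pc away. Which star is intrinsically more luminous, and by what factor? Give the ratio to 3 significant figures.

Star Q is more luminous, by a factor of 26.2.

Star P: d = 1/p = 1/0.220″ = 4.545 pc
Star P: M = m − 5 log₁₀ d + 5 = 5.59 − 5·0.6576 + 5 = 7.302
Star Q: M = m − 5 log₁₀ d + 5 = 9.97 − 5·2.2430 + 5 = 3.755
ΔM = M_P − M_Q = 7.302 − (3.755) = 3.547; smaller M is more luminous → Star Q.
L ratio = 10^(0.4 |ΔM|) = 10^1.419 = 26.24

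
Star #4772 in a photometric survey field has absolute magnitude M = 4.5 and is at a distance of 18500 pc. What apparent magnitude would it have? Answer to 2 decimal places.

m = M + 5 log₁₀ d − 5 = 4.5 + 5·4.2672 − 5 = 20.836

m ≈ 20.84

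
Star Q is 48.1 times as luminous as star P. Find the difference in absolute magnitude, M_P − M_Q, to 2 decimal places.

Pogson: ΔM = −2.5 log₁₀(ratio) = −2.5 log₁₀(48.1) = −2.5 × 1.6821 = -4.205
Star Q is brighter so has the smaller magnitude: M_P − M_Q is positive.

M_P − M_Q ≈ 4.21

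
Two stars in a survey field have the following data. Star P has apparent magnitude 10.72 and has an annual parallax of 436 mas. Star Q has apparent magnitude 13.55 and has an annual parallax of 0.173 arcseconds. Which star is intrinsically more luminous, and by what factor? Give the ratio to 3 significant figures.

Star P is more luminous, by a factor of 2.13.

Star P: p = 436 mas = 0.436″ → d = 1/p = 2.294 pc
Star P: M = m − 5 log₁₀ d + 5 = 10.72 − 5·0.3605 + 5 = 13.917
Star Q: d = 1/p = 1/0.173″ = 5.780 pc
Star Q: M = m − 5 log₁₀ d + 5 = 13.55 − 5·0.7620 + 5 = 14.740
ΔM = M_P − M_Q = 13.917 − (14.740) = -0.823; smaller M is more luminous → Star P.
L ratio = 10^(0.4 |ΔM|) = 10^0.329 = 2.134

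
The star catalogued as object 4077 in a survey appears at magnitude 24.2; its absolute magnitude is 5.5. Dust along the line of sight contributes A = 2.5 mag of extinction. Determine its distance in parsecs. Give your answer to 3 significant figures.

m − M = 5 log₁₀(d/10 pc) + A  ⇒  24.2 − (5.5) − 2.5 = 5 log₁₀(d/10)
16.200 = 5 log₁₀(d/10)
log₁₀ d = (m − M − A)/5 + 1 = 4.2400
d = 10^4.2400 = 17380 pc

d ≈ 17400 pc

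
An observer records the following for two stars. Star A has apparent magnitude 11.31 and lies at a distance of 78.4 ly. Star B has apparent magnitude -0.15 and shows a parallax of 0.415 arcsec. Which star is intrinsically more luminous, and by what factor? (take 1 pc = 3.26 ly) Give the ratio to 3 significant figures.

Star A: d = 78.4 ly / 3.26 = 24.05 pc
Star A: M = m − 5 log₁₀ d + 5 = 11.31 − 5·1.3811 + 5 = 9.405
Star B: d = 1/p = 1/0.415″ = 2.410 pc
Star B: M = m − 5 log₁₀ d + 5 = -0.15 − 5·0.3820 + 5 = 2.940
ΔM = M_A − M_B = 9.405 − (2.940) = 6.464; smaller M is more luminous → Star B.
L ratio = 10^(0.4 |ΔM|) = 10^2.586 = 385.2

Star B is more luminous, by a factor of 385.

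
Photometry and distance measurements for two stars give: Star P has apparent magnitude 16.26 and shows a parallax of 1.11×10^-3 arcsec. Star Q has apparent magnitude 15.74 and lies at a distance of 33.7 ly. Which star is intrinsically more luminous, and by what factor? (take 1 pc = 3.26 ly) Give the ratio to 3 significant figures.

Star P is more luminous, by a factor of 4700.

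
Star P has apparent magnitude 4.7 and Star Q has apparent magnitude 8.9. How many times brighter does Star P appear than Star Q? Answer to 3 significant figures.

Magnitude difference = -4.2
Flux ratio = 10^(−0.4 Δm) = 10^(−0.4 × -4.2) = 10^1.680 = 47.86

47.9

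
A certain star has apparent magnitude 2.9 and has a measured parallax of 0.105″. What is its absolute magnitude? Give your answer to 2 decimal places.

d = 1/p = 1/0.105″ = 9.524 pc
5 log₁₀(d/10 pc) = 5 log₁₀(9.524) − 5 = -0.106
M = m − 5 log₁₀(d/10) = 2.9 + 0.106 = 3.006

M ≈ 3.01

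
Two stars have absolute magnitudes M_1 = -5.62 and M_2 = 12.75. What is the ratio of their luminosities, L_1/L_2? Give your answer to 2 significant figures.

ΔM = M_1 − M_2 = -18.37
L_1/L_2 = 10^(−0.4 ΔM) = 10^7.348 = 2.228×10^7

L_1/L_2 ≈ 2.2×10^7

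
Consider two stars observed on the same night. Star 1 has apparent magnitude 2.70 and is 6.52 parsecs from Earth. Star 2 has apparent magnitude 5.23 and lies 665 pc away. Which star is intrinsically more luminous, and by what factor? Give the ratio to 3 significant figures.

Star 2 is more luminous, by a factor of 1010.

Star 1: M = m − 5 log₁₀ d + 5 = 2.70 − 5·0.8142 + 5 = 3.629
Star 2: M = m − 5 log₁₀ d + 5 = 5.23 − 5·2.8228 + 5 = -3.884
ΔM = M_1 − M_2 = 3.629 − (-3.884) = 7.513; smaller M is more luminous → Star 2.
L ratio = 10^(0.4 |ΔM|) = 10^3.005 = 1012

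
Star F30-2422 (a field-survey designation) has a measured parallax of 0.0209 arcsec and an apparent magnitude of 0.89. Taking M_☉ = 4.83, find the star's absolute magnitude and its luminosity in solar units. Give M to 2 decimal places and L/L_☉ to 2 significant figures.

M ≈ -2.51; L/L_☉ ≈ 860

d = 1/p = 1/0.0209″ = 47.85 pc
M = m − 5 log₁₀ d + 5 = 0.89 − 5·1.6799 + 5 = -2.509
M − M_☉ = -2.509 − 4.83 = -7.339
L/L_☉ = 10^(−0.4 × -7.339) = 862.4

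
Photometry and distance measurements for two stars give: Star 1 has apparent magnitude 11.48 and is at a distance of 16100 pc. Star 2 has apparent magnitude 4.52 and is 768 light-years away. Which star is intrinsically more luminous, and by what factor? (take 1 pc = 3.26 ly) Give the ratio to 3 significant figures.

Star 1: M = m − 5 log₁₀ d + 5 = 11.48 − 5·4.2068 + 5 = -4.554
Star 2: d = 768 ly / 3.26 = 235.6 pc
Star 2: M = m − 5 log₁₀ d + 5 = 4.52 − 5·2.3721 + 5 = -2.341
ΔM = M_1 − M_2 = -4.554 − (-2.341) = -2.213; smaller M is more luminous → Star 1.
L ratio = 10^(0.4 |ΔM|) = 10^0.885 = 7.680

Star 1 is more luminous, by a factor of 7.68.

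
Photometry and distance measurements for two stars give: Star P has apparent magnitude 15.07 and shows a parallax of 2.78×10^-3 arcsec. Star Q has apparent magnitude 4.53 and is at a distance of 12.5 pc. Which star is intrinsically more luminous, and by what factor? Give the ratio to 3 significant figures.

Star Q is more luminous, by a factor of 19.9.

Star P: d = 1/p = 1/2.78×10^-3″ = 359.7 pc
Star P: M = m − 5 log₁₀ d + 5 = 15.07 − 5·2.5560 + 5 = 7.290
Star Q: M = m − 5 log₁₀ d + 5 = 4.53 − 5·1.0969 + 5 = 4.045
ΔM = M_P − M_Q = 7.290 − (4.045) = 3.245; smaller M is more luminous → Star Q.
L ratio = 10^(0.4 |ΔM|) = 10^1.298 = 19.86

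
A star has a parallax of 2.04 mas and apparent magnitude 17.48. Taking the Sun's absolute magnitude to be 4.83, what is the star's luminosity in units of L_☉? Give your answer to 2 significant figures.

L/L_☉ ≈ 0.021

d = 1/p = 1000/2.04 mas = 490.2 pc
M = m − 5 log₁₀ d + 5 = 17.48 − 5·2.6904 + 5 = 9.028
M − M_☉ = 9.028 − 4.83 = 4.198
L/L_☉ = 10^(−0.4 × 4.198) = 0.02093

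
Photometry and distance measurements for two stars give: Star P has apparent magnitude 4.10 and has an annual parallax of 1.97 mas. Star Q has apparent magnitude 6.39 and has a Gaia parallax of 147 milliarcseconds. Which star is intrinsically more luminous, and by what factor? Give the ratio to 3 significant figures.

Star P is more luminous, by a factor of 45900.

Star P: p = 1.97 mas = 1.97×10^-3″ → d = 1/p = 507.6 pc
Star P: M = m − 5 log₁₀ d + 5 = 4.10 − 5·2.7055 + 5 = -4.428
Star Q: p = 147 mas = 0.147″ → d = 1/p = 6.803 pc
Star Q: M = m − 5 log₁₀ d + 5 = 6.39 − 5·0.8327 + 5 = 7.227
ΔM = M_P − M_Q = -4.428 − (7.227) = -11.654; smaller M is more luminous → Star P.
L ratio = 10^(0.4 |ΔM|) = 10^4.662 = 45890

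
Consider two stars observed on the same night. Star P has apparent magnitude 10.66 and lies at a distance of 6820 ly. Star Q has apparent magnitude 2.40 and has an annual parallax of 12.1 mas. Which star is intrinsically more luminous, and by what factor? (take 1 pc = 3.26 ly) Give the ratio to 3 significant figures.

Star Q is more luminous, by a factor of 3.14.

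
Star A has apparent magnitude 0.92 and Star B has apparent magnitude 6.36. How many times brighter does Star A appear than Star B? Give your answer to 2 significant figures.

150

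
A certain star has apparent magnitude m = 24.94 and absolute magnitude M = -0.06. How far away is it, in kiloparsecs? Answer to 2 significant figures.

μ = m − M = 25.000
m − M = 5 log₁₀ d − 5
log₁₀ d = (m − M)/5 + 1 = 6.0000
d = 10^6.0000 = 1.000×10^6 pc
= 1000 kpc

d ≈ 1000 kpc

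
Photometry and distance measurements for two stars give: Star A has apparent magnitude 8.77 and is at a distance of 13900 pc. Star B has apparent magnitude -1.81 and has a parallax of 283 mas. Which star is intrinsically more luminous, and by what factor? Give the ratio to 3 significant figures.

Star A is more luminous, by a factor of 907.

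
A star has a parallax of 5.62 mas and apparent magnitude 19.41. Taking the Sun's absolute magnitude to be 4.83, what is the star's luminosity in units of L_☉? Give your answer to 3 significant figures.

d = 1/p = 1000/5.62 mas = 177.9 pc
M = m − 5 log₁₀ d + 5 = 19.41 − 5·2.2503 + 5 = 13.159
M − M_☉ = 13.159 − 4.83 = 8.329
L/L_☉ = 10^(−0.4 × 8.329) = 4.662×10^-4

L/L_☉ ≈ 4.66×10^-4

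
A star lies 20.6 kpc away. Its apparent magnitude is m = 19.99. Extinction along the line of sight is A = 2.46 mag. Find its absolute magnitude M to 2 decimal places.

M ≈ 0.96

d = 20.6 kpc = 20600 pc
5 log₁₀(d/10 pc) = 5 log₁₀(20600) − 5 = 16.569
M = m − 5 log₁₀(d/10) − A = 19.99 − 16.569 − 2.46 = 0.961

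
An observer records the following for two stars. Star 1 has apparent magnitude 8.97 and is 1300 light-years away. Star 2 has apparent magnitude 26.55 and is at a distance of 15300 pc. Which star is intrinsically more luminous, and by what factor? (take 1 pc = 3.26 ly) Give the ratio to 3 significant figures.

Star 1 is more luminous, by a factor of 7310.

Star 1: d = 1300 ly / 3.26 = 398.8 pc
Star 1: M = m − 5 log₁₀ d + 5 = 8.97 − 5·2.6007 + 5 = 0.966
Star 2: M = m − 5 log₁₀ d + 5 = 26.55 − 5·4.1847 + 5 = 10.627
ΔM = M_1 − M_2 = 0.966 − (10.627) = -9.660; smaller M is more luminous → Star 1.
L ratio = 10^(0.4 |ΔM|) = 10^3.864 = 7313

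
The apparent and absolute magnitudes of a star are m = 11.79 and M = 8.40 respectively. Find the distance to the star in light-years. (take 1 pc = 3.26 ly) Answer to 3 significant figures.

d ≈ 155 ly

μ = m − M = 3.390
m − M = 5 log₁₀ d − 5
log₁₀ d = (m − M)/5 + 1 = 1.6780
d = 10^1.6780 = 47.64 pc
= 155.3 ly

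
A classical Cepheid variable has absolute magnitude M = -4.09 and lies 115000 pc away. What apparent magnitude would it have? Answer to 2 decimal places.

m = M + 5 log₁₀ d − 5 = -4.09 + 5·5.0607 − 5 = 16.213

m ≈ 16.21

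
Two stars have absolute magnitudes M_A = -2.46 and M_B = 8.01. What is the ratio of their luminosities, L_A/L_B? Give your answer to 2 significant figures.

L_A/L_B ≈ 15000

ΔM = M_A − M_B = -10.47
L_A/L_B = 10^(−0.4 ΔM) = 10^4.188 = 15420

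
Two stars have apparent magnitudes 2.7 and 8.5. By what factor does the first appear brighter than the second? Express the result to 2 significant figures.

Δm = 2.7 − (8.5) = -5.8
Flux ratio = 10^(−0.4 Δm) = 10^(−0.4 × -5.8) = 10^2.320 = 208.9

210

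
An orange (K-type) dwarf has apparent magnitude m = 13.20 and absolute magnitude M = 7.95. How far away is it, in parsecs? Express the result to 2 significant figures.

μ = m − M = 5.250
m − M = 5 log₁₀ d − 5
log₁₀ d = (m − M)/5 + 1 = 2.0500
d = 10^2.0500 = 112.2 pc

d ≈ 110 pc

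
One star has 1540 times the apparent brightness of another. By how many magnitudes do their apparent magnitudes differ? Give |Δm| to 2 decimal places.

|Δm| ≈ 7.97

Pogson: Δm = −2.5 log₁₀(ratio) = −2.5 log₁₀(1540) = −2.5 × 3.1875 = -7.969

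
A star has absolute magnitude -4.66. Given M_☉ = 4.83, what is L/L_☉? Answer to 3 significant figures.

L/L_☉ ≈ 6250

M − M_☉ = -4.66 − 4.83 = -9.490
L/L_☉ = 10^(−0.4 (M − M_☉)) = 10^3.796 = 6252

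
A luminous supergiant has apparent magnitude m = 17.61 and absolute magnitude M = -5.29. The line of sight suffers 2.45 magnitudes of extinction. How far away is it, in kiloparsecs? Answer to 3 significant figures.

d ≈ 123 kpc

m − M = 5 log₁₀(d/10 pc) + A  ⇒  17.61 − (-5.29) − 2.45 = 5 log₁₀(d/10)
20.450 = 5 log₁₀(d/10)
log₁₀ d = (m − M − A)/5 + 1 = 5.0900
d = 10^5.0900 = 123000 pc
= 123.0 kpc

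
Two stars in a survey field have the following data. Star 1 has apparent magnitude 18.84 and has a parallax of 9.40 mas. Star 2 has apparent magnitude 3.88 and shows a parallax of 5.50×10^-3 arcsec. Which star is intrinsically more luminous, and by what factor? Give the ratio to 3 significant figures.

Star 1: p = 9.40 mas = 9.40×10^-3″ → d = 1/p = 106.4 pc
Star 1: M = m − 5 log₁₀ d + 5 = 18.84 − 5·2.0269 + 5 = 13.706
Star 2: d = 1/p = 1/5.50×10^-3″ = 181.8 pc
Star 2: M = m − 5 log₁₀ d + 5 = 3.88 − 5·2.2596 + 5 = -2.418
ΔM = M_1 − M_2 = 13.706 − (-2.418) = 16.124; smaller M is more luminous → Star 2.
L ratio = 10^(0.4 |ΔM|) = 10^6.450 = 2.815×10^6

Star 2 is more luminous, by a factor of 2.82×10^6.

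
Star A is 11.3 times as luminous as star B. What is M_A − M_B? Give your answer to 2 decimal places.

M_A − M_B ≈ -2.63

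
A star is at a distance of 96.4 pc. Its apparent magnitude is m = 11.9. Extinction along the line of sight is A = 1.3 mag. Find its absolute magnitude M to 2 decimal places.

5 log₁₀(d/10 pc) = 5 log₁₀(96.40) − 5 = 4.920
M = m − 5 log₁₀(d/10) − A = 11.9 − 4.920 − 1.3 = 5.680

M ≈ 5.68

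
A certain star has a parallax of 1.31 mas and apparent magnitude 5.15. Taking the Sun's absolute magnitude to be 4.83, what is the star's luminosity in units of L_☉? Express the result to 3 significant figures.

L/L_☉ ≈ 4340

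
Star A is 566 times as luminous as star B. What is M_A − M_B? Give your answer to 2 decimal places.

Pogson: ΔM = −2.5 log₁₀(ratio) = −2.5 log₁₀(566) = −2.5 × 2.7528 = -6.882
Star A is brighter, so it has the smaller magnitude: the difference is negative.

M_A − M_B ≈ -6.88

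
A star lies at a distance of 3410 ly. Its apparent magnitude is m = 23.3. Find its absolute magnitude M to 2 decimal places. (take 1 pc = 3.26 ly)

d = 3410 ly / 3.26 = 1046 pc
5 log₁₀(d/10 pc) = 5 log₁₀(1046) − 5 = 10.098
M = m − 5 log₁₀(d/10) = 23.3 − 10.098 = 13.202

M ≈ 13.20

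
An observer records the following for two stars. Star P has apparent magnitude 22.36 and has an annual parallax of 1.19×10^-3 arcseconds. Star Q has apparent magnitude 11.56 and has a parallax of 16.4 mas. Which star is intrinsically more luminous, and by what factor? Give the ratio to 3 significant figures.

Star Q is more luminous, by a factor of 110.

Star P: d = 1/p = 1/1.19×10^-3″ = 840.3 pc
Star P: M = m − 5 log₁₀ d + 5 = 22.36 − 5·2.9245 + 5 = 12.738
Star Q: p = 16.4 mas = 0.0164″ → d = 1/p = 60.98 pc
Star Q: M = m − 5 log₁₀ d + 5 = 11.56 − 5·1.7852 + 5 = 7.634
ΔM = M_P − M_Q = 12.738 − (7.634) = 5.104; smaller M is more luminous → Star Q.
L ratio = 10^(0.4 |ΔM|) = 10^2.041 = 110.0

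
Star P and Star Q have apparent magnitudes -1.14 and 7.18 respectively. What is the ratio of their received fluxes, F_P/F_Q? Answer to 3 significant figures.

F_P/F_Q ≈ 2130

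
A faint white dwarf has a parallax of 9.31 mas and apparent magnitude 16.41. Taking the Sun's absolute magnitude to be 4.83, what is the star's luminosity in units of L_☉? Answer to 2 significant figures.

d = 1/p = 1000/9.31 mas = 107.4 pc
M = m − 5 log₁₀ d + 5 = 16.41 − 5·2.0311 + 5 = 11.255
M − M_☉ = 11.255 − 4.83 = 6.425
L/L_☉ = 10^(−0.4 × 6.425) = 2.692×10^-3

L/L_☉ ≈ 2.7×10^-3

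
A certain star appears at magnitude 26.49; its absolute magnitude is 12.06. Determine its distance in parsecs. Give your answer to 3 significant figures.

d ≈ 7690 pc

μ = m − M = 14.430
m − M = 5 log₁₀ d − 5
log₁₀ d = (m − M)/5 + 1 = 3.8860
d = 10^3.8860 = 7691 pc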